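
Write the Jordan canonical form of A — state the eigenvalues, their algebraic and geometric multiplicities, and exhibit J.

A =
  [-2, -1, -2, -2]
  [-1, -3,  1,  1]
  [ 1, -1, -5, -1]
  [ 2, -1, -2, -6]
J_3(-4) ⊕ J_1(-4)

The characteristic polynomial is
  det(x·I − A) = x^4 + 16*x^3 + 96*x^2 + 256*x + 256 = (x + 4)^4

Eigenvalues and multiplicities (the geometric multiplicity of λ is n − rank(A − λI), which equals the number of Jordan blocks for λ):
  λ = -4: algebraic multiplicity = 4, geometric multiplicity = 2

Determining the block sizes for each eigenvalue:
  λ = -4: with am = 4 and gm = 2, the partition is not yet determined (e.g. several partitions of 4 into 2 parts exist). Let N = A − (-4)·I. Computing rank(N^1) = 2, rank(N^2) = 1, rank(N^3) = 0; the number of blocks of size ≥ j is rank(N^{j−1}) − rank(N^j), giving [2, 1, 1]. So we have 1 block(s) of size 3, 1 block(s) of size 1 → block sizes [3, 1]

Assembling the blocks gives a Jordan form
J =
  [-4,  1,  0,  0]
  [ 0, -4,  1,  0]
  [ 0,  0, -4,  0]
  [ 0,  0,  0, -4]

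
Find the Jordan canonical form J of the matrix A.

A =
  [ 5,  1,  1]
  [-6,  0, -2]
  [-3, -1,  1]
J_2(2) ⊕ J_1(2)

The characteristic polynomial is
  det(x·I − A) = x^3 - 6*x^2 + 12*x - 8 = (x - 2)^3

Eigenvalues and multiplicities (the geometric multiplicity of λ is n − rank(A − λI), which equals the number of Jordan blocks for λ):
  λ = 2: algebraic multiplicity = 3, geometric multiplicity = 2

Determining the block sizes for each eigenvalue:
  λ = 2: 2 blocks summing to 3 forces exactly one block of size 2 and the rest size 1 → block sizes [2, 1]

Assembling the blocks gives a Jordan form
J =
  [2, 1, 0]
  [0, 2, 0]
  [0, 0, 2]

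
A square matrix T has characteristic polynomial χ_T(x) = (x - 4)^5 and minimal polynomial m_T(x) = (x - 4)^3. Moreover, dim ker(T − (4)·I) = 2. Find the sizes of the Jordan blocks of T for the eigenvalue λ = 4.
Block sizes for λ = 4: [3, 2]

Step 1 — from the characteristic polynomial, algebraic multiplicity of λ = 4 is 5. From dim ker(T − (4)·I) = 2, there are exactly 2 Jordan blocks for λ = 4.
Step 2 — from the minimal polynomial, the factor (x − 4)^3 tells us the largest block for λ = 4 has size 3.
Step 3 — with total size 5, 2 blocks, and largest block 3, the block sizes (in nonincreasing order) are [3, 2].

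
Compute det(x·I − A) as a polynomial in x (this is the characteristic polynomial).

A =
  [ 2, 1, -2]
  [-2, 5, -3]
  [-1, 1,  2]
x^3 - 9*x^2 + 27*x - 27

Expanding det(x·I − A) (e.g. by cofactor expansion or by noting that A is similar to its Jordan form J, which has the same characteristic polynomial as A) gives
  χ_A(x) = x^3 - 9*x^2 + 27*x - 27
which factors as (x - 3)^3. The eigenvalues (with algebraic multiplicities) are λ = 3 with multiplicity 3.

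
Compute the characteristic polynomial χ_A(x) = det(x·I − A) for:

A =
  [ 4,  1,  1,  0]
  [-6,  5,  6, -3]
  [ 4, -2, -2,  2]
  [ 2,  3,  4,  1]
x^4 - 8*x^3 + 24*x^2 - 32*x + 16

Expanding det(x·I − A) (e.g. by cofactor expansion or by noting that A is similar to its Jordan form J, which has the same characteristic polynomial as A) gives
  χ_A(x) = x^4 - 8*x^3 + 24*x^2 - 32*x + 16
which factors as (x - 2)^4. The eigenvalues (with algebraic multiplicities) are λ = 2 with multiplicity 4.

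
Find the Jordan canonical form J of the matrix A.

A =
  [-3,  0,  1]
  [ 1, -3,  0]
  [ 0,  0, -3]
J_3(-3)

The characteristic polynomial is
  det(x·I − A) = x^3 + 9*x^2 + 27*x + 27 = (x + 3)^3

Eigenvalues and multiplicities (the geometric multiplicity of λ is n − rank(A − λI), which equals the number of Jordan blocks for λ):
  λ = -3: algebraic multiplicity = 3, geometric multiplicity = 1

Determining the block sizes for each eigenvalue:
  λ = -3: one block (gm = 1), so the single block has size am = 3 → block sizes [3]

Assembling the blocks gives a Jordan form
J =
  [-3,  1,  0]
  [ 0, -3,  1]
  [ 0,  0, -3]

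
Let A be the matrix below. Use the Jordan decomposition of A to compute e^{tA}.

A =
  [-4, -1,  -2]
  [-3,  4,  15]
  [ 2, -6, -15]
e^{tA} =
  [t*exp(-5*t) + exp(-5*t), t^2*exp(-5*t) - t*exp(-5*t), 3*t^2*exp(-5*t)/2 - 2*t*exp(-5*t)]
  [-3*t*exp(-5*t), -3*t^2*exp(-5*t) + 9*t*exp(-5*t) + exp(-5*t), -9*t^2*exp(-5*t)/2 + 15*t*exp(-5*t)]
  [2*t*exp(-5*t), 2*t^2*exp(-5*t) - 6*t*exp(-5*t), 3*t^2*exp(-5*t) - 10*t*exp(-5*t) + exp(-5*t)]

Strategy: write A = P · J · P⁻¹ where J is a Jordan canonical form, so e^{tA} = P · e^{tJ} · P⁻¹, and e^{tJ} can be computed block-by-block.

A has Jordan form
J =
  [-5,  1,  0]
  [ 0, -5,  1]
  [ 0,  0, -5]
(up to reordering of blocks).

Per-block formulas:
  For a 3×3 Jordan block J_3(-5): exp(t · J_3(-5)) = e^(-5t)·(I + t·N + (t^2/2)·N^2), where N is the 3×3 nilpotent shift.

After assembling e^{tJ} and conjugating by P, we get:

e^{tA} =
  [t*exp(-5*t) + exp(-5*t), t^2*exp(-5*t) - t*exp(-5*t), 3*t^2*exp(-5*t)/2 - 2*t*exp(-5*t)]
  [-3*t*exp(-5*t), -3*t^2*exp(-5*t) + 9*t*exp(-5*t) + exp(-5*t), -9*t^2*exp(-5*t)/2 + 15*t*exp(-5*t)]
  [2*t*exp(-5*t), 2*t^2*exp(-5*t) - 6*t*exp(-5*t), 3*t^2*exp(-5*t) - 10*t*exp(-5*t) + exp(-5*t)]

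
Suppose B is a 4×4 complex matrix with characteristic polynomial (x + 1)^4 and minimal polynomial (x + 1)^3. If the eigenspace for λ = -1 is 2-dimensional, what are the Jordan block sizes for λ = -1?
Block sizes for λ = -1: [3, 1]

Step 1 — from the characteristic polynomial, algebraic multiplicity of λ = -1 is 4. From dim ker(B − (-1)·I) = 2, there are exactly 2 Jordan blocks for λ = -1.
Step 2 — from the minimal polynomial, the factor (x + 1)^3 tells us the largest block for λ = -1 has size 3.
Step 3 — with total size 4, 2 blocks, and largest block 3, the block sizes (in nonincreasing order) are [3, 1].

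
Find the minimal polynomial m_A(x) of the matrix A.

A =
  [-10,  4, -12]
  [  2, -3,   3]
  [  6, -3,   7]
x^2 + 4*x + 4

The characteristic polynomial is χ_A(x) = (x + 2)^3, so the eigenvalues are known. The minimal polynomial is
  m_A(x) = Π_λ (x − λ)^{k_λ}
where k_λ is the size of the *largest* Jordan block for λ (equivalently, the smallest k with (A − λI)^k v = 0 for every generalised eigenvector v of λ).

  λ = -2: largest Jordan block has size 2, contributing (x + 2)^2

So m_A(x) = (x + 2)^2 = x^2 + 4*x + 4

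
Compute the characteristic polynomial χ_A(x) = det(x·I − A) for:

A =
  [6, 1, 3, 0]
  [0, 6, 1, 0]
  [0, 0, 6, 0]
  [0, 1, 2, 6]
x^4 - 24*x^3 + 216*x^2 - 864*x + 1296

Expanding det(x·I − A) (e.g. by cofactor expansion or by noting that A is similar to its Jordan form J, which has the same characteristic polynomial as A) gives
  χ_A(x) = x^4 - 24*x^3 + 216*x^2 - 864*x + 1296
which factors as (x - 6)^4. The eigenvalues (with algebraic multiplicities) are λ = 6 with multiplicity 4.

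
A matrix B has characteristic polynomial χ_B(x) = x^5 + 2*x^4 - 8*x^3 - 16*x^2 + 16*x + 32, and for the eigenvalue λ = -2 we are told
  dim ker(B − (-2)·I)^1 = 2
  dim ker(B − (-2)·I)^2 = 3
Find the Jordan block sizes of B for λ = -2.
Block sizes for λ = -2: [2, 1]

From the dimensions of kernels of powers, the number of Jordan blocks of size at least j is d_j − d_{j−1} where d_j = dim ker(N^j) (with d_0 = 0). Computing the differences gives [2, 1].
The number of blocks of size exactly k is (#blocks of size ≥ k) − (#blocks of size ≥ k + 1), so the partition is: 1 block(s) of size 1, 1 block(s) of size 2.
In nonincreasing order the block sizes are [2, 1].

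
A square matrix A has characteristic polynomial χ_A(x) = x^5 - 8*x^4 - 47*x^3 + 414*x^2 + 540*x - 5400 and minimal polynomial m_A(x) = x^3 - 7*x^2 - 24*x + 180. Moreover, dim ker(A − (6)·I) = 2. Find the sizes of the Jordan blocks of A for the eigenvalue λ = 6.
Block sizes for λ = 6: [2, 1]

Step 1 — from the characteristic polynomial, algebraic multiplicity of λ = 6 is 3. From dim ker(A − (6)·I) = 2, there are exactly 2 Jordan blocks for λ = 6.
Step 2 — from the minimal polynomial, the factor (x − 6)^2 tells us the largest block for λ = 6 has size 2.
Step 3 — with total size 3, 2 blocks, and largest block 2, the block sizes (in nonincreasing order) are [2, 1].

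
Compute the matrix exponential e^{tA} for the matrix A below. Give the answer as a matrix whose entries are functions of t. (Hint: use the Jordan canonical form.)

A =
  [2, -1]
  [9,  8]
e^{tA} =
  [-3*t*exp(5*t) + exp(5*t), -t*exp(5*t)]
  [9*t*exp(5*t), 3*t*exp(5*t) + exp(5*t)]

Strategy: write A = P · J · P⁻¹ where J is a Jordan canonical form, so e^{tA} = P · e^{tJ} · P⁻¹, and e^{tJ} can be computed block-by-block.

A has Jordan form
J =
  [5, 1]
  [0, 5]
(up to reordering of blocks).

Per-block formulas:
  For a 2×2 Jordan block J_2(5): exp(t · J_2(5)) = e^(5t)·(I + t·N), where N is the 2×2 nilpotent shift.

After assembling e^{tJ} and conjugating by P, we get:

e^{tA} =
  [-3*t*exp(5*t) + exp(5*t), -t*exp(5*t)]
  [9*t*exp(5*t), 3*t*exp(5*t) + exp(5*t)]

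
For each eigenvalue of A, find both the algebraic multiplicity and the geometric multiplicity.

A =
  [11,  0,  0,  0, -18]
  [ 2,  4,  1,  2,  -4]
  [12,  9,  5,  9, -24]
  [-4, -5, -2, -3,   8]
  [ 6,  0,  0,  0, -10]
λ = -1: alg = 1, geom = 1; λ = 2: alg = 4, geom = 2

Step 1 — factor the characteristic polynomial to read off the algebraic multiplicities:
  χ_A(x) = (x - 2)^4*(x + 1)

Step 2 — compute geometric multiplicities via the rank-nullity identity g(λ) = n − rank(A − λI):
  rank(A − (-1)·I) = 4, so dim ker(A − (-1)·I) = n − 4 = 1
  rank(A − (2)·I) = 3, so dim ker(A − (2)·I) = n − 3 = 2

Summary:
  λ = -1: algebraic multiplicity = 1, geometric multiplicity = 1
  λ = 2: algebraic multiplicity = 4, geometric multiplicity = 2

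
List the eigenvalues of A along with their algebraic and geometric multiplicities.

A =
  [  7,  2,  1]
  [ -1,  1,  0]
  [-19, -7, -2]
λ = 2: alg = 3, geom = 1

Step 1 — factor the characteristic polynomial to read off the algebraic multiplicities:
  χ_A(x) = (x - 2)^3

Step 2 — compute geometric multiplicities via the rank-nullity identity g(λ) = n − rank(A − λI):
  rank(A − (2)·I) = 2, so dim ker(A − (2)·I) = n − 2 = 1

Summary:
  λ = 2: algebraic multiplicity = 3, geometric multiplicity = 1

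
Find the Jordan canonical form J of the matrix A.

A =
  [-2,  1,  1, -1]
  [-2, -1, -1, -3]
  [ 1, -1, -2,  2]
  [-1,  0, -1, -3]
J_2(-2) ⊕ J_2(-2)

The characteristic polynomial is
  det(x·I − A) = x^4 + 8*x^3 + 24*x^2 + 32*x + 16 = (x + 2)^4

Eigenvalues and multiplicities (the geometric multiplicity of λ is n − rank(A − λI), which equals the number of Jordan blocks for λ):
  λ = -2: algebraic multiplicity = 4, geometric multiplicity = 2

Determining the block sizes for each eigenvalue:
  λ = -2: with am = 4 and gm = 2, the partition is not yet determined (e.g. several partitions of 4 into 2 parts exist). Let N = A − (-2)·I. Computing rank(N^1) = 2, rank(N^2) = 0; the number of blocks of size ≥ j is rank(N^{j−1}) − rank(N^j), giving [2, 2]. So we have 2 block(s) of size 2 → block sizes [2, 2]

Assembling the blocks gives a Jordan form
J =
  [-2,  1,  0,  0]
  [ 0, -2,  0,  0]
  [ 0,  0, -2,  1]
  [ 0,  0,  0, -2]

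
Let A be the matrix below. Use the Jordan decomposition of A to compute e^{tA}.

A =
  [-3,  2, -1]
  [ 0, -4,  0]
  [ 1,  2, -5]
e^{tA} =
  [t*exp(-4*t) + exp(-4*t), 2*t*exp(-4*t), -t*exp(-4*t)]
  [0, exp(-4*t), 0]
  [t*exp(-4*t), 2*t*exp(-4*t), -t*exp(-4*t) + exp(-4*t)]

Strategy: write A = P · J · P⁻¹ where J is a Jordan canonical form, so e^{tA} = P · e^{tJ} · P⁻¹, and e^{tJ} can be computed block-by-block.

A has Jordan form
J =
  [-4,  1,  0]
  [ 0, -4,  0]
  [ 0,  0, -4]
(up to reordering of blocks).

Per-block formulas:
  For a 2×2 Jordan block J_2(-4): exp(t · J_2(-4)) = e^(-4t)·(I + t·N), where N is the 2×2 nilpotent shift.
  For a 1×1 block at λ = -4: exp(t · [-4]) = [e^(-4t)].

After assembling e^{tJ} and conjugating by P, we get:

e^{tA} =
  [t*exp(-4*t) + exp(-4*t), 2*t*exp(-4*t), -t*exp(-4*t)]
  [0, exp(-4*t), 0]
  [t*exp(-4*t), 2*t*exp(-4*t), -t*exp(-4*t) + exp(-4*t)]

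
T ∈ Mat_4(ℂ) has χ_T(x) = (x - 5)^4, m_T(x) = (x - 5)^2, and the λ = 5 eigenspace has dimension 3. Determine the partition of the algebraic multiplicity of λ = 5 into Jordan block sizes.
Block sizes for λ = 5: [2, 1, 1]

Step 1 — from the characteristic polynomial, algebraic multiplicity of λ = 5 is 4. From dim ker(T − (5)·I) = 3, there are exactly 3 Jordan blocks for λ = 5.
Step 2 — from the minimal polynomial, the factor (x − 5)^2 tells us the largest block for λ = 5 has size 2.
Step 3 — with total size 4, 3 blocks, and largest block 2, the block sizes (in nonincreasing order) are [2, 1, 1].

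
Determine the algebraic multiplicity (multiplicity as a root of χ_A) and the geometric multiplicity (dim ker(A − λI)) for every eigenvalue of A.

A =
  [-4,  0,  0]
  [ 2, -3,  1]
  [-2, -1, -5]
λ = -4: alg = 3, geom = 2

Step 1 — factor the characteristic polynomial to read off the algebraic multiplicities:
  χ_A(x) = (x + 4)^3

Step 2 — compute geometric multiplicities via the rank-nullity identity g(λ) = n − rank(A − λI):
  rank(A − (-4)·I) = 1, so dim ker(A − (-4)·I) = n − 1 = 2

Summary:
  λ = -4: algebraic multiplicity = 3, geometric multiplicity = 2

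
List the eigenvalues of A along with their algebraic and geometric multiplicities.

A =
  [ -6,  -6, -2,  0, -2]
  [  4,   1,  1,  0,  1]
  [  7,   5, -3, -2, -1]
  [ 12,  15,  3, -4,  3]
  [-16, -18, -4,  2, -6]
λ = -4: alg = 4, geom = 2; λ = -2: alg = 1, geom = 1

Step 1 — factor the characteristic polynomial to read off the algebraic multiplicities:
  χ_A(x) = (x + 2)*(x + 4)^4

Step 2 — compute geometric multiplicities via the rank-nullity identity g(λ) = n − rank(A − λI):
  rank(A − (-4)·I) = 3, so dim ker(A − (-4)·I) = n − 3 = 2
  rank(A − (-2)·I) = 4, so dim ker(A − (-2)·I) = n − 4 = 1

Summary:
  λ = -4: algebraic multiplicity = 4, geometric multiplicity = 2
  λ = -2: algebraic multiplicity = 1, geometric multiplicity = 1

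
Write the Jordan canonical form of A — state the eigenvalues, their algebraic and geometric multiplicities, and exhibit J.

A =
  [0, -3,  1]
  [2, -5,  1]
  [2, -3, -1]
J_2(-2) ⊕ J_1(-2)

The characteristic polynomial is
  det(x·I − A) = x^3 + 6*x^2 + 12*x + 8 = (x + 2)^3

Eigenvalues and multiplicities (the geometric multiplicity of λ is n − rank(A − λI), which equals the number of Jordan blocks for λ):
  λ = -2: algebraic multiplicity = 3, geometric multiplicity = 2

Determining the block sizes for each eigenvalue:
  λ = -2: 2 blocks summing to 3 forces exactly one block of size 2 and the rest size 1 → block sizes [2, 1]

Assembling the blocks gives a Jordan form
J =
  [-2,  1,  0]
  [ 0, -2,  0]
  [ 0,  0, -2]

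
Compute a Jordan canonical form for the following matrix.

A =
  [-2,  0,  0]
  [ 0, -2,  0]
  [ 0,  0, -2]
J_1(-2) ⊕ J_1(-2) ⊕ J_1(-2)

The characteristic polynomial is
  det(x·I − A) = x^3 + 6*x^2 + 12*x + 8 = (x + 2)^3

Eigenvalues and multiplicities (the geometric multiplicity of λ is n − rank(A − λI), which equals the number of Jordan blocks for λ):
  λ = -2: algebraic multiplicity = 3, geometric multiplicity = 3

Determining the block sizes for each eigenvalue:
  λ = -2: gm = am = 3, so every block has size 1 → block sizes [1, 1, 1]

Assembling the blocks gives a Jordan form
J =
  [-2,  0,  0]
  [ 0, -2,  0]
  [ 0,  0, -2]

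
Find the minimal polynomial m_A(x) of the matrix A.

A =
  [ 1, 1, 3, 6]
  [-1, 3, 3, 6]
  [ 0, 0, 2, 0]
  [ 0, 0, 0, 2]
x^2 - 4*x + 4

The characteristic polynomial is χ_A(x) = (x - 2)^4, so the eigenvalues are known. The minimal polynomial is
  m_A(x) = Π_λ (x − λ)^{k_λ}
where k_λ is the size of the *largest* Jordan block for λ (equivalently, the smallest k with (A − λI)^k v = 0 for every generalised eigenvector v of λ).

  λ = 2: largest Jordan block has size 2, contributing (x − 2)^2

So m_A(x) = (x - 2)^2 = x^2 - 4*x + 4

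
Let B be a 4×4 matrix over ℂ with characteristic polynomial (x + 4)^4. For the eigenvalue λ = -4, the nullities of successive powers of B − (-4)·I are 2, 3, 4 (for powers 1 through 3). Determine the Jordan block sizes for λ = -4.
Block sizes for λ = -4: [3, 1]

From the dimensions of kernels of powers, the number of Jordan blocks of size at least j is d_j − d_{j−1} where d_j = dim ker(N^j) (with d_0 = 0). Computing the differences gives [2, 1, 1].
The number of blocks of size exactly k is (#blocks of size ≥ k) − (#blocks of size ≥ k + 1), so the partition is: 1 block(s) of size 1, 1 block(s) of size 3.
In nonincreasing order the block sizes are [3, 1].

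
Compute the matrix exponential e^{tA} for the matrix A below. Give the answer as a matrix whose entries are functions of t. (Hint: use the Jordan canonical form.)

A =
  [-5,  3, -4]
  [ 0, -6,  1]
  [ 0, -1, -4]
e^{tA} =
  [exp(-5*t), t^2*exp(-5*t)/2 + 3*t*exp(-5*t), -t^2*exp(-5*t)/2 - 4*t*exp(-5*t)]
  [0, -t*exp(-5*t) + exp(-5*t), t*exp(-5*t)]
  [0, -t*exp(-5*t), t*exp(-5*t) + exp(-5*t)]

Strategy: write A = P · J · P⁻¹ where J is a Jordan canonical form, so e^{tA} = P · e^{tJ} · P⁻¹, and e^{tJ} can be computed block-by-block.

A has Jordan form
J =
  [-5,  1,  0]
  [ 0, -5,  1]
  [ 0,  0, -5]
(up to reordering of blocks).

Per-block formulas:
  For a 3×3 Jordan block J_3(-5): exp(t · J_3(-5)) = e^(-5t)·(I + t·N + (t^2/2)·N^2), where N is the 3×3 nilpotent shift.

After assembling e^{tJ} and conjugating by P, we get:

e^{tA} =
  [exp(-5*t), t^2*exp(-5*t)/2 + 3*t*exp(-5*t), -t^2*exp(-5*t)/2 - 4*t*exp(-5*t)]
  [0, -t*exp(-5*t) + exp(-5*t), t*exp(-5*t)]
  [0, -t*exp(-5*t), t*exp(-5*t) + exp(-5*t)]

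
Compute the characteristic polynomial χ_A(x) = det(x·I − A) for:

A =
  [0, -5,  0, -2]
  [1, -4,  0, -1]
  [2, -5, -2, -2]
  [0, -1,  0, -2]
x^4 + 8*x^3 + 24*x^2 + 32*x + 16

Expanding det(x·I − A) (e.g. by cofactor expansion or by noting that A is similar to its Jordan form J, which has the same characteristic polynomial as A) gives
  χ_A(x) = x^4 + 8*x^3 + 24*x^2 + 32*x + 16
which factors as (x + 2)^4. The eigenvalues (with algebraic multiplicities) are λ = -2 with multiplicity 4.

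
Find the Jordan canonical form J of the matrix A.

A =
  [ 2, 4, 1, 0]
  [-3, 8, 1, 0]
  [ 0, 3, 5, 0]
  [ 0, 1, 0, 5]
J_3(5) ⊕ J_1(5)

The characteristic polynomial is
  det(x·I − A) = x^4 - 20*x^3 + 150*x^2 - 500*x + 625 = (x - 5)^4

Eigenvalues and multiplicities (the geometric multiplicity of λ is n − rank(A − λI), which equals the number of Jordan blocks for λ):
  λ = 5: algebraic multiplicity = 4, geometric multiplicity = 2

Determining the block sizes for each eigenvalue:
  λ = 5: with am = 4 and gm = 2, the partition is not yet determined (e.g. several partitions of 4 into 2 parts exist). Let N = A − (5)·I. Computing rank(N^1) = 2, rank(N^2) = 1, rank(N^3) = 0; the number of blocks of size ≥ j is rank(N^{j−1}) − rank(N^j), giving [2, 1, 1]. So we have 1 block(s) of size 3, 1 block(s) of size 1 → block sizes [3, 1]

Assembling the blocks gives a Jordan form
J =
  [5, 1, 0, 0]
  [0, 5, 1, 0]
  [0, 0, 5, 0]
  [0, 0, 0, 5]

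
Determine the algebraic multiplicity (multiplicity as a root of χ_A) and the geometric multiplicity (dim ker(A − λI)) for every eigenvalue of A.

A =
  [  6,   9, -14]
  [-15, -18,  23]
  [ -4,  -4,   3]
λ = -3: alg = 3, geom = 1

Step 1 — factor the characteristic polynomial to read off the algebraic multiplicities:
  χ_A(x) = (x + 3)^3

Step 2 — compute geometric multiplicities via the rank-nullity identity g(λ) = n − rank(A − λI):
  rank(A − (-3)·I) = 2, so dim ker(A − (-3)·I) = n − 2 = 1

Summary:
  λ = -3: algebraic multiplicity = 3, geometric multiplicity = 1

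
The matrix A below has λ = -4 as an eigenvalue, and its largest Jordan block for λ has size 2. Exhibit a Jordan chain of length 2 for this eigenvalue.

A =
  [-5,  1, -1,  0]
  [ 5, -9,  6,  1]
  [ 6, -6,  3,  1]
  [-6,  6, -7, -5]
A Jordan chain for λ = -4 of length 2:
v_1 = (-1, 5, 6, -6)ᵀ
v_2 = (1, 0, 0, 0)ᵀ

Let N = A − (-4)·I. We want v_2 with N^2 v_2 = 0 but N^1 v_2 ≠ 0; then v_{j-1} := N · v_j for j = 2, …, 2.

Pick v_2 = (1, 0, 0, 0)ᵀ.
Then v_1 = N · v_2 = (-1, 5, 6, -6)ᵀ.

Sanity check: (A − (-4)·I) v_1 = (0, 0, 0, 0)ᵀ = 0. ✓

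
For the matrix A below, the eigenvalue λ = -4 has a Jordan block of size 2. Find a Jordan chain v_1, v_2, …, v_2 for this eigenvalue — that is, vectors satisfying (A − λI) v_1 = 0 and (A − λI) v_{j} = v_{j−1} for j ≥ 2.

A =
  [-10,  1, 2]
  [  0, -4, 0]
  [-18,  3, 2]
A Jordan chain for λ = -4 of length 2:
v_1 = (-6, 0, -18)ᵀ
v_2 = (1, 0, 0)ᵀ

Let N = A − (-4)·I. We want v_2 with N^2 v_2 = 0 but N^1 v_2 ≠ 0; then v_{j-1} := N · v_j for j = 2, …, 2.

Pick v_2 = (1, 0, 0)ᵀ.
Then v_1 = N · v_2 = (-6, 0, -18)ᵀ.

Sanity check: (A − (-4)·I) v_1 = (0, 0, 0)ᵀ = 0. ✓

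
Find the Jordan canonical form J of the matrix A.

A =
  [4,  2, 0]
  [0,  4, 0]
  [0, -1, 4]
J_2(4) ⊕ J_1(4)

The characteristic polynomial is
  det(x·I − A) = x^3 - 12*x^2 + 48*x - 64 = (x - 4)^3

Eigenvalues and multiplicities (the geometric multiplicity of λ is n − rank(A − λI), which equals the number of Jordan blocks for λ):
  λ = 4: algebraic multiplicity = 3, geometric multiplicity = 2

Determining the block sizes for each eigenvalue:
  λ = 4: 2 blocks summing to 3 forces exactly one block of size 2 and the rest size 1 → block sizes [2, 1]

Assembling the blocks gives a Jordan form
J =
  [4, 1, 0]
  [0, 4, 0]
  [0, 0, 4]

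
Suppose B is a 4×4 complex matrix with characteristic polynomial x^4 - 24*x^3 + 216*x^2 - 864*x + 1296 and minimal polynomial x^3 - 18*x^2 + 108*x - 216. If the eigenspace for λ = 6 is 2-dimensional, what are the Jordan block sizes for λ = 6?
Block sizes for λ = 6: [3, 1]

Step 1 — from the characteristic polynomial, algebraic multiplicity of λ = 6 is 4. From dim ker(B − (6)·I) = 2, there are exactly 2 Jordan blocks for λ = 6.
Step 2 — from the minimal polynomial, the factor (x − 6)^3 tells us the largest block for λ = 6 has size 3.
Step 3 — with total size 4, 2 blocks, and largest block 3, the block sizes (in nonincreasing order) are [3, 1].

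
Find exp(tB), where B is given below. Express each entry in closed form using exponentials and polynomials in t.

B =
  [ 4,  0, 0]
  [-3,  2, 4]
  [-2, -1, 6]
e^{tB} =
  [exp(4*t), 0, 0]
  [-t^2*exp(4*t) - 3*t*exp(4*t), -2*t*exp(4*t) + exp(4*t), 4*t*exp(4*t)]
  [-t^2*exp(4*t)/2 - 2*t*exp(4*t), -t*exp(4*t), 2*t*exp(4*t) + exp(4*t)]

Strategy: write B = P · J · P⁻¹ where J is a Jordan canonical form, so e^{tB} = P · e^{tJ} · P⁻¹, and e^{tJ} can be computed block-by-block.

B has Jordan form
J =
  [4, 1, 0]
  [0, 4, 1]
  [0, 0, 4]
(up to reordering of blocks).

Per-block formulas:
  For a 3×3 Jordan block J_3(4): exp(t · J_3(4)) = e^(4t)·(I + t·N + (t^2/2)·N^2), where N is the 3×3 nilpotent shift.

After assembling e^{tJ} and conjugating by P, we get:

e^{tB} =
  [exp(4*t), 0, 0]
  [-t^2*exp(4*t) - 3*t*exp(4*t), -2*t*exp(4*t) + exp(4*t), 4*t*exp(4*t)]
  [-t^2*exp(4*t)/2 - 2*t*exp(4*t), -t*exp(4*t), 2*t*exp(4*t) + exp(4*t)]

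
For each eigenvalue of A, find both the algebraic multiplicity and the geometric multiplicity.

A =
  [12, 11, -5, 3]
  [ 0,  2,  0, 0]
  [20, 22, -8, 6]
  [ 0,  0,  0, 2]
λ = 2: alg = 4, geom = 3

Step 1 — factor the characteristic polynomial to read off the algebraic multiplicities:
  χ_A(x) = (x - 2)^4

Step 2 — compute geometric multiplicities via the rank-nullity identity g(λ) = n − rank(A − λI):
  rank(A − (2)·I) = 1, so dim ker(A − (2)·I) = n − 1 = 3

Summary:
  λ = 2: algebraic multiplicity = 4, geometric multiplicity = 3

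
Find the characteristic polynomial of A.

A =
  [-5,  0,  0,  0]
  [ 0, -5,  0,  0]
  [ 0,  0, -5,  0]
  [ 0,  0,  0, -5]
x^4 + 20*x^3 + 150*x^2 + 500*x + 625

Expanding det(x·I − A) (e.g. by cofactor expansion or by noting that A is similar to its Jordan form J, which has the same characteristic polynomial as A) gives
  χ_A(x) = x^4 + 20*x^3 + 150*x^2 + 500*x + 625
which factors as (x + 5)^4. The eigenvalues (with algebraic multiplicities) are λ = -5 with multiplicity 4.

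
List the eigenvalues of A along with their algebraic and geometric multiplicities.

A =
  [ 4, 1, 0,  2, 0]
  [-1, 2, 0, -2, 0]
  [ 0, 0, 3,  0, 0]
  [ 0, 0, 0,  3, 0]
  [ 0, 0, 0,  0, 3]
λ = 3: alg = 5, geom = 4

Step 1 — factor the characteristic polynomial to read off the algebraic multiplicities:
  χ_A(x) = (x - 3)^5

Step 2 — compute geometric multiplicities via the rank-nullity identity g(λ) = n − rank(A − λI):
  rank(A − (3)·I) = 1, so dim ker(A − (3)·I) = n − 1 = 4

Summary:
  λ = 3: algebraic multiplicity = 5, geometric multiplicity = 4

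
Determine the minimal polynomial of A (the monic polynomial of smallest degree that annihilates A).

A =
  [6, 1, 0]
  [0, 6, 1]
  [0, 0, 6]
x^3 - 18*x^2 + 108*x - 216

The characteristic polynomial is χ_A(x) = (x - 6)^3, so the eigenvalues are known. The minimal polynomial is
  m_A(x) = Π_λ (x − λ)^{k_λ}
where k_λ is the size of the *largest* Jordan block for λ (equivalently, the smallest k with (A − λI)^k v = 0 for every generalised eigenvector v of λ).

  λ = 6: largest Jordan block has size 3, contributing (x − 6)^3

So m_A(x) = (x - 6)^3 = x^3 - 18*x^2 + 108*x - 216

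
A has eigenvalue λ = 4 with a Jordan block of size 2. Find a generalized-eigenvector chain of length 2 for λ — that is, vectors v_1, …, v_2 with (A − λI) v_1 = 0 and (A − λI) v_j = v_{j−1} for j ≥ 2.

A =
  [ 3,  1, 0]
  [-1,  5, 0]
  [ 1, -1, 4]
A Jordan chain for λ = 4 of length 2:
v_1 = (-1, -1, 1)ᵀ
v_2 = (1, 0, 0)ᵀ

Let N = A − (4)·I. We want v_2 with N^2 v_2 = 0 but N^1 v_2 ≠ 0; then v_{j-1} := N · v_j for j = 2, …, 2.

Pick v_2 = (1, 0, 0)ᵀ.
Then v_1 = N · v_2 = (-1, -1, 1)ᵀ.

Sanity check: (A − (4)·I) v_1 = (0, 0, 0)ᵀ = 0. ✓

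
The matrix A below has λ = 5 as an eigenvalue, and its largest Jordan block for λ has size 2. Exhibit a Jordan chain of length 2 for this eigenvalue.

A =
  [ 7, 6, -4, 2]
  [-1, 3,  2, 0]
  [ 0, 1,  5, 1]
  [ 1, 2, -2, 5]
A Jordan chain for λ = 5 of length 2:
v_1 = (2, -1, 0, 1)ᵀ
v_2 = (1, 0, 0, 0)ᵀ

Let N = A − (5)·I. We want v_2 with N^2 v_2 = 0 but N^1 v_2 ≠ 0; then v_{j-1} := N · v_j for j = 2, …, 2.

Pick v_2 = (1, 0, 0, 0)ᵀ.
Then v_1 = N · v_2 = (2, -1, 0, 1)ᵀ.

Sanity check: (A − (5)·I) v_1 = (0, 0, 0, 0)ᵀ = 0. ✓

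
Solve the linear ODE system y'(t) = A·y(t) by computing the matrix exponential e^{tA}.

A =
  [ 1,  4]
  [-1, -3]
e^{tA} =
  [2*t*exp(-t) + exp(-t), 4*t*exp(-t)]
  [-t*exp(-t), -2*t*exp(-t) + exp(-t)]

Strategy: write A = P · J · P⁻¹ where J is a Jordan canonical form, so e^{tA} = P · e^{tJ} · P⁻¹, and e^{tJ} can be computed block-by-block.

A has Jordan form
J =
  [-1,  1]
  [ 0, -1]
(up to reordering of blocks).

Per-block formulas:
  For a 2×2 Jordan block J_2(-1): exp(t · J_2(-1)) = e^(-1t)·(I + t·N), where N is the 2×2 nilpotent shift.

After assembling e^{tJ} and conjugating by P, we get:

e^{tA} =
  [2*t*exp(-t) + exp(-t), 4*t*exp(-t)]
  [-t*exp(-t), -2*t*exp(-t) + exp(-t)]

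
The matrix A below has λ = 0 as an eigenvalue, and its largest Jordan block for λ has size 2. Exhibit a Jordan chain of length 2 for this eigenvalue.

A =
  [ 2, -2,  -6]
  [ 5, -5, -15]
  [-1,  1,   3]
A Jordan chain for λ = 0 of length 2:
v_1 = (2, 5, -1)ᵀ
v_2 = (1, 0, 0)ᵀ

Let N = A − (0)·I. We want v_2 with N^2 v_2 = 0 but N^1 v_2 ≠ 0; then v_{j-1} := N · v_j for j = 2, …, 2.

Pick v_2 = (1, 0, 0)ᵀ.
Then v_1 = N · v_2 = (2, 5, -1)ᵀ.

Sanity check: (A − (0)·I) v_1 = (0, 0, 0)ᵀ = 0. ✓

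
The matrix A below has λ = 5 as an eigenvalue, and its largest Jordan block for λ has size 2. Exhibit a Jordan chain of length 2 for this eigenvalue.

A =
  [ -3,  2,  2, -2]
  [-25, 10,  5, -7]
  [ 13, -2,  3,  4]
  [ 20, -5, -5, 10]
A Jordan chain for λ = 5 of length 2:
v_1 = (-8, -25, 13, 20)ᵀ
v_2 = (1, 0, 0, 0)ᵀ

Let N = A − (5)·I. We want v_2 with N^2 v_2 = 0 but N^1 v_2 ≠ 0; then v_{j-1} := N · v_j for j = 2, …, 2.

Pick v_2 = (1, 0, 0, 0)ᵀ.
Then v_1 = N · v_2 = (-8, -25, 13, 20)ᵀ.

Sanity check: (A − (5)·I) v_1 = (0, 0, 0, 0)ᵀ = 0. ✓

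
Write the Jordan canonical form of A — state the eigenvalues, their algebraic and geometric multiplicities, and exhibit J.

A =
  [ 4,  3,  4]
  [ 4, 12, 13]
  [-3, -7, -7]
J_3(3)

The characteristic polynomial is
  det(x·I − A) = x^3 - 9*x^2 + 27*x - 27 = (x - 3)^3

Eigenvalues and multiplicities (the geometric multiplicity of λ is n − rank(A − λI), which equals the number of Jordan blocks for λ):
  λ = 3: algebraic multiplicity = 3, geometric multiplicity = 1

Determining the block sizes for each eigenvalue:
  λ = 3: one block (gm = 1), so the single block has size am = 3 → block sizes [3]

Assembling the blocks gives a Jordan form
J =
  [3, 1, 0]
  [0, 3, 1]
  [0, 0, 3]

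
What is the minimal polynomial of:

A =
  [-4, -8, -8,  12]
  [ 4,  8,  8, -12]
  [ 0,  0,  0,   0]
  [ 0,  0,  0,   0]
x^2 - 4*x

The characteristic polynomial is χ_A(x) = x^3*(x - 4), so the eigenvalues are known. The minimal polynomial is
  m_A(x) = Π_λ (x − λ)^{k_λ}
where k_λ is the size of the *largest* Jordan block for λ (equivalently, the smallest k with (A − λI)^k v = 0 for every generalised eigenvector v of λ).

  λ = 0: largest Jordan block has size 1, contributing (x − 0)
  λ = 4: largest Jordan block has size 1, contributing (x − 4)

So m_A(x) = x*(x - 4) = x^2 - 4*x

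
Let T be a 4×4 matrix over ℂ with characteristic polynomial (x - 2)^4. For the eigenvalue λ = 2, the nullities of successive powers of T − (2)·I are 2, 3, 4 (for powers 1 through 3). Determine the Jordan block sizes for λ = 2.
Block sizes for λ = 2: [3, 1]

From the dimensions of kernels of powers, the number of Jordan blocks of size at least j is d_j − d_{j−1} where d_j = dim ker(N^j) (with d_0 = 0). Computing the differences gives [2, 1, 1].
The number of blocks of size exactly k is (#blocks of size ≥ k) − (#blocks of size ≥ k + 1), so the partition is: 1 block(s) of size 1, 1 block(s) of size 3.
In nonincreasing order the block sizes are [3, 1].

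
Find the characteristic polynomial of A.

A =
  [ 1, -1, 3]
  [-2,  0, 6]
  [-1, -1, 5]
x^3 - 6*x^2 + 12*x - 8

Expanding det(x·I − A) (e.g. by cofactor expansion or by noting that A is similar to its Jordan form J, which has the same characteristic polynomial as A) gives
  χ_A(x) = x^3 - 6*x^2 + 12*x - 8
which factors as (x - 2)^3. The eigenvalues (with algebraic multiplicities) are λ = 2 with multiplicity 3.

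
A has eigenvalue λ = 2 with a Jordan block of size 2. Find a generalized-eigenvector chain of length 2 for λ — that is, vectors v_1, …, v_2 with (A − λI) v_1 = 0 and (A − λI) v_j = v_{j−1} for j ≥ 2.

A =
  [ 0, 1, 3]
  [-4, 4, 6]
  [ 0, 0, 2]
A Jordan chain for λ = 2 of length 2:
v_1 = (-2, -4, 0)ᵀ
v_2 = (1, 0, 0)ᵀ

Let N = A − (2)·I. We want v_2 with N^2 v_2 = 0 but N^1 v_2 ≠ 0; then v_{j-1} := N · v_j for j = 2, …, 2.

Pick v_2 = (1, 0, 0)ᵀ.
Then v_1 = N · v_2 = (-2, -4, 0)ᵀ.

Sanity check: (A − (2)·I) v_1 = (0, 0, 0)ᵀ = 0. ✓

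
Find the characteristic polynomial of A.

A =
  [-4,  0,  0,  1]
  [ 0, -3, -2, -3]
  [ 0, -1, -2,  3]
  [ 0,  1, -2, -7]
x^4 + 16*x^3 + 96*x^2 + 256*x + 256

Expanding det(x·I − A) (e.g. by cofactor expansion or by noting that A is similar to its Jordan form J, which has the same characteristic polynomial as A) gives
  χ_A(x) = x^4 + 16*x^3 + 96*x^2 + 256*x + 256
which factors as (x + 4)^4. The eigenvalues (with algebraic multiplicities) are λ = -4 with multiplicity 4.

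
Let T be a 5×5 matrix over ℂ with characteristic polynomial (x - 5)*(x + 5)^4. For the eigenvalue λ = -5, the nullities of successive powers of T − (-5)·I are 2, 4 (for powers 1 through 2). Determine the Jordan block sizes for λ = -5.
Block sizes for λ = -5: [2, 2]

From the dimensions of kernels of powers, the number of Jordan blocks of size at least j is d_j − d_{j−1} where d_j = dim ker(N^j) (with d_0 = 0). Computing the differences gives [2, 2].
The number of blocks of size exactly k is (#blocks of size ≥ k) − (#blocks of size ≥ k + 1), so the partition is: 2 block(s) of size 2.
In nonincreasing order the block sizes are [2, 2].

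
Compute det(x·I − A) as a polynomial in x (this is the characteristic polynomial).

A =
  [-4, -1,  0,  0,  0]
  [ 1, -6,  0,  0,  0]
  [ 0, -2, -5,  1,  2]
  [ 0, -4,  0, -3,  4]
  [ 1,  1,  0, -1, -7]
x^5 + 25*x^4 + 250*x^3 + 1250*x^2 + 3125*x + 3125

Expanding det(x·I − A) (e.g. by cofactor expansion or by noting that A is similar to its Jordan form J, which has the same characteristic polynomial as A) gives
  χ_A(x) = x^5 + 25*x^4 + 250*x^3 + 1250*x^2 + 3125*x + 3125
which factors as (x + 5)^5. The eigenvalues (with algebraic multiplicities) are λ = -5 with multiplicity 5.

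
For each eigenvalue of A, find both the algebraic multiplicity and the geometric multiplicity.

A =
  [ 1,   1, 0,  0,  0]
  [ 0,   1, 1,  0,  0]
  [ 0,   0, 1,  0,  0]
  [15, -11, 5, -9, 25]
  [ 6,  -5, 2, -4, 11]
λ = 1: alg = 5, geom = 2

Step 1 — factor the characteristic polynomial to read off the algebraic multiplicities:
  χ_A(x) = (x - 1)^5

Step 2 — compute geometric multiplicities via the rank-nullity identity g(λ) = n − rank(A − λI):
  rank(A − (1)·I) = 3, so dim ker(A − (1)·I) = n − 3 = 2

Summary:
  λ = 1: algebraic multiplicity = 5, geometric multiplicity = 2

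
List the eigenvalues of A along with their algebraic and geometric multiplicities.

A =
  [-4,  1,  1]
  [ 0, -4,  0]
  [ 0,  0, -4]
λ = -4: alg = 3, geom = 2

Step 1 — factor the characteristic polynomial to read off the algebraic multiplicities:
  χ_A(x) = (x + 4)^3

Step 2 — compute geometric multiplicities via the rank-nullity identity g(λ) = n − rank(A − λI):
  rank(A − (-4)·I) = 1, so dim ker(A − (-4)·I) = n − 1 = 2

Summary:
  λ = -4: algebraic multiplicity = 3, geometric multiplicity = 2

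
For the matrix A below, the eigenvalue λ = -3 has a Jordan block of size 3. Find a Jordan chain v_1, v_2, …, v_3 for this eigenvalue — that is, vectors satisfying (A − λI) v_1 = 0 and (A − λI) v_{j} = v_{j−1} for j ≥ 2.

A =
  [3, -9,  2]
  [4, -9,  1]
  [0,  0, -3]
A Jordan chain for λ = -3 of length 3:
v_1 = (3, 2, 0)ᵀ
v_2 = (2, 1, 0)ᵀ
v_3 = (0, 0, 1)ᵀ

Let N = A − (-3)·I. We want v_3 with N^3 v_3 = 0 but N^2 v_3 ≠ 0; then v_{j-1} := N · v_j for j = 3, …, 2.

Pick v_3 = (0, 0, 1)ᵀ.
Then v_2 = N · v_3 = (2, 1, 0)ᵀ.
Then v_1 = N · v_2 = (3, 2, 0)ᵀ.

Sanity check: (A − (-3)·I) v_1 = (0, 0, 0)ᵀ = 0. ✓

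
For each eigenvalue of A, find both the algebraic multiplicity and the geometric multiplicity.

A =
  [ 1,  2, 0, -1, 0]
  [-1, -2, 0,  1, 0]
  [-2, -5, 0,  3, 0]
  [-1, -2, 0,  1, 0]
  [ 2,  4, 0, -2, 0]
λ = 0: alg = 5, geom = 3

Step 1 — factor the characteristic polynomial to read off the algebraic multiplicities:
  χ_A(x) = x^5

Step 2 — compute geometric multiplicities via the rank-nullity identity g(λ) = n − rank(A − λI):
  rank(A − (0)·I) = 2, so dim ker(A − (0)·I) = n − 2 = 3

Summary:
  λ = 0: algebraic multiplicity = 5, geometric multiplicity = 3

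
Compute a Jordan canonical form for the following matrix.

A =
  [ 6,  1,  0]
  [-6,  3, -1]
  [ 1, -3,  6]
J_3(5)

The characteristic polynomial is
  det(x·I − A) = x^3 - 15*x^2 + 75*x - 125 = (x - 5)^3

Eigenvalues and multiplicities (the geometric multiplicity of λ is n − rank(A − λI), which equals the number of Jordan blocks for λ):
  λ = 5: algebraic multiplicity = 3, geometric multiplicity = 1

Determining the block sizes for each eigenvalue:
  λ = 5: one block (gm = 1), so the single block has size am = 3 → block sizes [3]

Assembling the blocks gives a Jordan form
J =
  [5, 1, 0]
  [0, 5, 1]
  [0, 0, 5]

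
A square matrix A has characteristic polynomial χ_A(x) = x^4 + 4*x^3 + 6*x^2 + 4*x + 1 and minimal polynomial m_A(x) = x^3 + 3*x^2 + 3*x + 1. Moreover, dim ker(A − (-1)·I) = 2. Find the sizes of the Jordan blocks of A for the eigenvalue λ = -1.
Block sizes for λ = -1: [3, 1]

Step 1 — from the characteristic polynomial, algebraic multiplicity of λ = -1 is 4. From dim ker(A − (-1)·I) = 2, there are exactly 2 Jordan blocks for λ = -1.
Step 2 — from the minimal polynomial, the factor (x + 1)^3 tells us the largest block for λ = -1 has size 3.
Step 3 — with total size 4, 2 blocks, and largest block 3, the block sizes (in nonincreasing order) are [3, 1].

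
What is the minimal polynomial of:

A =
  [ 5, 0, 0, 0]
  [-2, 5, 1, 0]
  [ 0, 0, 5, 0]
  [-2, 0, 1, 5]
x^2 - 10*x + 25

The characteristic polynomial is χ_A(x) = (x - 5)^4, so the eigenvalues are known. The minimal polynomial is
  m_A(x) = Π_λ (x − λ)^{k_λ}
where k_λ is the size of the *largest* Jordan block for λ (equivalently, the smallest k with (A − λI)^k v = 0 for every generalised eigenvector v of λ).

  λ = 5: largest Jordan block has size 2, contributing (x − 5)^2

So m_A(x) = (x - 5)^2 = x^2 - 10*x + 25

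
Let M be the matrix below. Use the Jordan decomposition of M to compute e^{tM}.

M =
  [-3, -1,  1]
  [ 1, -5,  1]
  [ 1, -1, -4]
e^{tM} =
  [t^2*exp(-4*t)/2 + t*exp(-4*t) + exp(-4*t), -t^2*exp(-4*t)/2 - t*exp(-4*t), t*exp(-4*t)]
  [t^2*exp(-4*t)/2 + t*exp(-4*t), -t^2*exp(-4*t)/2 - t*exp(-4*t) + exp(-4*t), t*exp(-4*t)]
  [t*exp(-4*t), -t*exp(-4*t), exp(-4*t)]

Strategy: write M = P · J · P⁻¹ where J is a Jordan canonical form, so e^{tM} = P · e^{tJ} · P⁻¹, and e^{tJ} can be computed block-by-block.

M has Jordan form
J =
  [-4,  1,  0]
  [ 0, -4,  1]
  [ 0,  0, -4]
(up to reordering of blocks).

Per-block formulas:
  For a 3×3 Jordan block J_3(-4): exp(t · J_3(-4)) = e^(-4t)·(I + t·N + (t^2/2)·N^2), where N is the 3×3 nilpotent shift.

After assembling e^{tJ} and conjugating by P, we get:

e^{tM} =
  [t^2*exp(-4*t)/2 + t*exp(-4*t) + exp(-4*t), -t^2*exp(-4*t)/2 - t*exp(-4*t), t*exp(-4*t)]
  [t^2*exp(-4*t)/2 + t*exp(-4*t), -t^2*exp(-4*t)/2 - t*exp(-4*t) + exp(-4*t), t*exp(-4*t)]
  [t*exp(-4*t), -t*exp(-4*t), exp(-4*t)]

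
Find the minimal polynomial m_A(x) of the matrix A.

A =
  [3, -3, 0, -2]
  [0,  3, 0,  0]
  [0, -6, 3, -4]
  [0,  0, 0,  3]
x^2 - 6*x + 9

The characteristic polynomial is χ_A(x) = (x - 3)^4, so the eigenvalues are known. The minimal polynomial is
  m_A(x) = Π_λ (x − λ)^{k_λ}
where k_λ is the size of the *largest* Jordan block for λ (equivalently, the smallest k with (A − λI)^k v = 0 for every generalised eigenvector v of λ).

  λ = 3: largest Jordan block has size 2, contributing (x − 3)^2

So m_A(x) = (x - 3)^2 = x^2 - 6*x + 9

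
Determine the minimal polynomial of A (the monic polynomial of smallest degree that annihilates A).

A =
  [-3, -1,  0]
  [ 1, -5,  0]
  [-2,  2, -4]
x^2 + 8*x + 16

The characteristic polynomial is χ_A(x) = (x + 4)^3, so the eigenvalues are known. The minimal polynomial is
  m_A(x) = Π_λ (x − λ)^{k_λ}
where k_λ is the size of the *largest* Jordan block for λ (equivalently, the smallest k with (A − λI)^k v = 0 for every generalised eigenvector v of λ).

  λ = -4: largest Jordan block has size 2, contributing (x + 4)^2

So m_A(x) = (x + 4)^2 = x^2 + 8*x + 16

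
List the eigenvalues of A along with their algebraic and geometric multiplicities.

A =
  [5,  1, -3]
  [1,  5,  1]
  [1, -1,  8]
λ = 6: alg = 3, geom = 1

Step 1 — factor the characteristic polynomial to read off the algebraic multiplicities:
  χ_A(x) = (x - 6)^3

Step 2 — compute geometric multiplicities via the rank-nullity identity g(λ) = n − rank(A − λI):
  rank(A − (6)·I) = 2, so dim ker(A − (6)·I) = n − 2 = 1

Summary:
  λ = 6: algebraic multiplicity = 3, geometric multiplicity = 1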